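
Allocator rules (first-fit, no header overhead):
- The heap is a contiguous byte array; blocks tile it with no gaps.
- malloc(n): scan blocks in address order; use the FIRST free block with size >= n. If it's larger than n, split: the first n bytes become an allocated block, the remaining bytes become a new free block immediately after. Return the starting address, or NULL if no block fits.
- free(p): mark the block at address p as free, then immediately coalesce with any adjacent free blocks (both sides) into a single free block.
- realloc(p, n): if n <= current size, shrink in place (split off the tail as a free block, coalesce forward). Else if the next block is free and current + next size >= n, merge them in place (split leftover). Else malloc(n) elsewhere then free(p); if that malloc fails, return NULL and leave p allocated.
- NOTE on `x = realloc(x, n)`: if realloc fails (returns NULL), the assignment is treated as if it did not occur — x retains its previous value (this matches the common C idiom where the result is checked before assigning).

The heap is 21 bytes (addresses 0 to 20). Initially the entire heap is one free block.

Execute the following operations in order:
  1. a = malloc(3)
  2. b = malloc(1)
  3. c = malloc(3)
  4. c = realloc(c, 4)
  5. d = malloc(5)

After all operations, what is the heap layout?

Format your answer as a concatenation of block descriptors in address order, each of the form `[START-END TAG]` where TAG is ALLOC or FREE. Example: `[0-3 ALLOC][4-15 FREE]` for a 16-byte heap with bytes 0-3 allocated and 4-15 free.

Op 1: a = malloc(3) -> a = 0; heap: [0-2 ALLOC][3-20 FREE]
Op 2: b = malloc(1) -> b = 3; heap: [0-2 ALLOC][3-3 ALLOC][4-20 FREE]
Op 3: c = malloc(3) -> c = 4; heap: [0-2 ALLOC][3-3 ALLOC][4-6 ALLOC][7-20 FREE]
Op 4: c = realloc(c, 4) -> c = 4; heap: [0-2 ALLOC][3-3 ALLOC][4-7 ALLOC][8-20 FREE]
Op 5: d = malloc(5) -> d = 8; heap: [0-2 ALLOC][3-3 ALLOC][4-7 ALLOC][8-12 ALLOC][13-20 FREE]

Answer: [0-2 ALLOC][3-3 ALLOC][4-7 ALLOC][8-12 ALLOC][13-20 FREE]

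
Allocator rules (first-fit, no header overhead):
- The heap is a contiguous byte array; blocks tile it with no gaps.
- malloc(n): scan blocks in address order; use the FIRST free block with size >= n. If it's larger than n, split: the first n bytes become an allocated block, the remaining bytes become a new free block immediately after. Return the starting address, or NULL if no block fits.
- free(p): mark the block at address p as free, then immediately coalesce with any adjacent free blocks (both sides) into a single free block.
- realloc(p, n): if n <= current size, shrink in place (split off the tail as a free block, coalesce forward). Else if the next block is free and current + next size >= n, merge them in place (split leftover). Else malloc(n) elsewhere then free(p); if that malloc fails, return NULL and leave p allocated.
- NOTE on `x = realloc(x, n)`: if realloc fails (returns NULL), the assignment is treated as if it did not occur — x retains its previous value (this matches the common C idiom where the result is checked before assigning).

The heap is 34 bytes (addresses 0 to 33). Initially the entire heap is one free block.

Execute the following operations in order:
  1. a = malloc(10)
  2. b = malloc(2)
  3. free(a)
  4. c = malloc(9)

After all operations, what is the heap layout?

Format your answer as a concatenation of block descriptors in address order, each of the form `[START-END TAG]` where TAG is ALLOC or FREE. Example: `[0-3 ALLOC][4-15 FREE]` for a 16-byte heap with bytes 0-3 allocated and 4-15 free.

Op 1: a = malloc(10) -> a = 0; heap: [0-9 ALLOC][10-33 FREE]
Op 2: b = malloc(2) -> b = 10; heap: [0-9 ALLOC][10-11 ALLOC][12-33 FREE]
Op 3: free(a) -> (freed a); heap: [0-9 FREE][10-11 ALLOC][12-33 FREE]
Op 4: c = malloc(9) -> c = 0; heap: [0-8 ALLOC][9-9 FREE][10-11 ALLOC][12-33 FREE]

Answer: [0-8 ALLOC][9-9 FREE][10-11 ALLOC][12-33 FREE]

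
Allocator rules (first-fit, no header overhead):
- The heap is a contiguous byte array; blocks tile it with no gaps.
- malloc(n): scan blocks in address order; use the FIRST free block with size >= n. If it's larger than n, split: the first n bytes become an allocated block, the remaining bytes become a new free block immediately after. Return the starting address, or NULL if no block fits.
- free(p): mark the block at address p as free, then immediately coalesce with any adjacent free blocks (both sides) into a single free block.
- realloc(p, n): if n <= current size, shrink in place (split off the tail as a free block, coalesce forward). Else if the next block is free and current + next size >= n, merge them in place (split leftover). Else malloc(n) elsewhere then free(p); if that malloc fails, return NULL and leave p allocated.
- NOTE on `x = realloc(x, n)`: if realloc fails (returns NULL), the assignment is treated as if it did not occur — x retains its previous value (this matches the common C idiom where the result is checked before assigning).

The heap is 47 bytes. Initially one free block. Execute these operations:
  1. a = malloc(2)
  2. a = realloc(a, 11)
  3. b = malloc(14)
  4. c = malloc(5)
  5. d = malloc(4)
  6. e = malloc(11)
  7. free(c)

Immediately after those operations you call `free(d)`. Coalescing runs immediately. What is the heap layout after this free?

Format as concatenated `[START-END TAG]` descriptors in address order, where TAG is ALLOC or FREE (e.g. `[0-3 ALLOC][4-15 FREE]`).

Op 1: a = malloc(2) -> a = 0; heap: [0-1 ALLOC][2-46 FREE]
Op 2: a = realloc(a, 11) -> a = 0; heap: [0-10 ALLOC][11-46 FREE]
Op 3: b = malloc(14) -> b = 11; heap: [0-10 ALLOC][11-24 ALLOC][25-46 FREE]
Op 4: c = malloc(5) -> c = 25; heap: [0-10 ALLOC][11-24 ALLOC][25-29 ALLOC][30-46 FREE]
Op 5: d = malloc(4) -> d = 30; heap: [0-10 ALLOC][11-24 ALLOC][25-29 ALLOC][30-33 ALLOC][34-46 FREE]
Op 6: e = malloc(11) -> e = 34; heap: [0-10 ALLOC][11-24 ALLOC][25-29 ALLOC][30-33 ALLOC][34-44 ALLOC][45-46 FREE]
Op 7: free(c) -> (freed c); heap: [0-10 ALLOC][11-24 ALLOC][25-29 FREE][30-33 ALLOC][34-44 ALLOC][45-46 FREE]
free(d): d = 30 -> block [30-33 ALLOC]; mark free, coalesce with adjacent free neighbors -> [0-10 ALLOC][11-24 ALLOC][25-33 FREE][34-44 ALLOC][45-46 FREE]

Answer: [0-10 ALLOC][11-24 ALLOC][25-33 FREE][34-44 ALLOC][45-46 FREE]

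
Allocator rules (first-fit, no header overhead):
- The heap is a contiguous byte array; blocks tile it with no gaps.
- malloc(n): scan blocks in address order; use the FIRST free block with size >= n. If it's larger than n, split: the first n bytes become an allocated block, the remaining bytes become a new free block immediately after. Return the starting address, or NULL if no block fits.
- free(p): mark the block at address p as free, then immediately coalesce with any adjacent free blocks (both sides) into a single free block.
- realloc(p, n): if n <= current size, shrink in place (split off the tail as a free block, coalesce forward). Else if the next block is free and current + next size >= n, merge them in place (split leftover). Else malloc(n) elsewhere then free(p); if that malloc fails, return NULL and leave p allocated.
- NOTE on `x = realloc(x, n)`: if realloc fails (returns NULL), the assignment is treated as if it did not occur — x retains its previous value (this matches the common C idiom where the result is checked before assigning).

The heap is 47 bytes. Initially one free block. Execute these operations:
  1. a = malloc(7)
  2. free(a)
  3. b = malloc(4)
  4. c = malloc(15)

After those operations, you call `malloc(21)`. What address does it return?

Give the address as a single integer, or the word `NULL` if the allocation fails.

Op 1: a = malloc(7) -> a = 0; heap: [0-6 ALLOC][7-46 FREE]
Op 2: free(a) -> (freed a); heap: [0-46 FREE]
Op 3: b = malloc(4) -> b = 0; heap: [0-3 ALLOC][4-46 FREE]
Op 4: c = malloc(15) -> c = 4; heap: [0-3 ALLOC][4-18 ALLOC][19-46 FREE]
malloc(21): first-fit scan over [0-3 ALLOC][4-18 ALLOC][19-46 FREE] -> 19

Answer: 19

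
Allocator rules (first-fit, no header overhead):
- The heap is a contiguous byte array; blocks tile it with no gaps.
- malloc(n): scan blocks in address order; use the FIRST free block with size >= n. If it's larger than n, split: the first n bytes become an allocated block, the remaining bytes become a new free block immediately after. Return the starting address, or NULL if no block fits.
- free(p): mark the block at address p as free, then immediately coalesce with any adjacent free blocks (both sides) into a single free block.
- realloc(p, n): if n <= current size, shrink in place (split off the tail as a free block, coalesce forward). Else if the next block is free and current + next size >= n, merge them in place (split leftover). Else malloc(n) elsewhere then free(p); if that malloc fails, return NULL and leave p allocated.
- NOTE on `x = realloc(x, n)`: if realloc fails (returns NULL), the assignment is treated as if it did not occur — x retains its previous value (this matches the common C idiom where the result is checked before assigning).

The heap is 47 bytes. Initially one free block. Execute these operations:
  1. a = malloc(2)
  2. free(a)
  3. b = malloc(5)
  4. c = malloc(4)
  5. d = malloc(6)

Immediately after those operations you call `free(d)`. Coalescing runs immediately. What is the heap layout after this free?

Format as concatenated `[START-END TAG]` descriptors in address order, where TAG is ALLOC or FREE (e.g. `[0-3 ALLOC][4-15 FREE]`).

Op 1: a = malloc(2) -> a = 0; heap: [0-1 ALLOC][2-46 FREE]
Op 2: free(a) -> (freed a); heap: [0-46 FREE]
Op 3: b = malloc(5) -> b = 0; heap: [0-4 ALLOC][5-46 FREE]
Op 4: c = malloc(4) -> c = 5; heap: [0-4 ALLOC][5-8 ALLOC][9-46 FREE]
Op 5: d = malloc(6) -> d = 9; heap: [0-4 ALLOC][5-8 ALLOC][9-14 ALLOC][15-46 FREE]
free(d): d = 9 -> block [9-14 ALLOC]; mark free, coalesce with adjacent free neighbors -> [0-4 ALLOC][5-8 ALLOC][9-46 FREE]

Answer: [0-4 ALLOC][5-8 ALLOC][9-46 FREE]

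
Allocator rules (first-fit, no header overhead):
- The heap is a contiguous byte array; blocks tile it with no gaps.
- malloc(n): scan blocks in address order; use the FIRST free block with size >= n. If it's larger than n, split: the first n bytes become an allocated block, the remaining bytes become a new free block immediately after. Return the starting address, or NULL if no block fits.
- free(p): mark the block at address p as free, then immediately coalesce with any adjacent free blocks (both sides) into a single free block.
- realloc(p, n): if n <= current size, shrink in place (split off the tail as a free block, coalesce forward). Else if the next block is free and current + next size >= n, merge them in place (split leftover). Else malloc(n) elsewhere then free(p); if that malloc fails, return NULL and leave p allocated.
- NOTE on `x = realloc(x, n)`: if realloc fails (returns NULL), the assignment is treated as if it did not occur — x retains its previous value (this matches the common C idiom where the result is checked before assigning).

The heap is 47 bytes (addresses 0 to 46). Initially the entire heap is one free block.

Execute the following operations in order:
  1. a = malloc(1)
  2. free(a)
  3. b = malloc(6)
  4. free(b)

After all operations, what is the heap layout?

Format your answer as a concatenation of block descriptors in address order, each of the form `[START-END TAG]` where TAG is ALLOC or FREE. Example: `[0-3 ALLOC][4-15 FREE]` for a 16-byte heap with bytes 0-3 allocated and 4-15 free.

Answer: [0-46 FREE]

Derivation:
Op 1: a = malloc(1) -> a = 0; heap: [0-0 ALLOC][1-46 FREE]
Op 2: free(a) -> (freed a); heap: [0-46 FREE]
Op 3: b = malloc(6) -> b = 0; heap: [0-5 ALLOC][6-46 FREE]
Op 4: free(b) -> (freed b); heap: [0-46 FREE]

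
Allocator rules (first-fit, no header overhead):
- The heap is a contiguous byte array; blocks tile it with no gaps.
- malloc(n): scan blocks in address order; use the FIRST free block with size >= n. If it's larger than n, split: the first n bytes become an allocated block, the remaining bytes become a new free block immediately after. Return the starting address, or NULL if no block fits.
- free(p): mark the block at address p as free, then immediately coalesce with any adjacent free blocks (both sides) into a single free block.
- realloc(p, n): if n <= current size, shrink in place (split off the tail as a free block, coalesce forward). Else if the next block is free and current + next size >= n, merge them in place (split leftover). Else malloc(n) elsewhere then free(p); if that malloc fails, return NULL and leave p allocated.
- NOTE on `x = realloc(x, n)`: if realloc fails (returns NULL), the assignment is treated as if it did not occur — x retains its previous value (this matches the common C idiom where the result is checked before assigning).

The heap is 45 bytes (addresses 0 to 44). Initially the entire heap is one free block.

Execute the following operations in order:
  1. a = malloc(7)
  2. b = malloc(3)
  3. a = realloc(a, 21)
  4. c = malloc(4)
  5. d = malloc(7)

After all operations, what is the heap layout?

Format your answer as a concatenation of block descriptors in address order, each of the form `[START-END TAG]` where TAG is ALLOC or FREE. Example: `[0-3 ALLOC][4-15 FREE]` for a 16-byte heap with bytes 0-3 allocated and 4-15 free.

Answer: [0-3 ALLOC][4-6 FREE][7-9 ALLOC][10-30 ALLOC][31-37 ALLOC][38-44 FREE]

Derivation:
Op 1: a = malloc(7) -> a = 0; heap: [0-6 ALLOC][7-44 FREE]
Op 2: b = malloc(3) -> b = 7; heap: [0-6 ALLOC][7-9 ALLOC][10-44 FREE]
Op 3: a = realloc(a, 21) -> a = 10; heap: [0-6 FREE][7-9 ALLOC][10-30 ALLOC][31-44 FREE]
Op 4: c = malloc(4) -> c = 0; heap: [0-3 ALLOC][4-6 FREE][7-9 ALLOC][10-30 ALLOC][31-44 FREE]
Op 5: d = malloc(7) -> d = 31; heap: [0-3 ALLOC][4-6 FREE][7-9 ALLOC][10-30 ALLOC][31-37 ALLOC][38-44 FREE]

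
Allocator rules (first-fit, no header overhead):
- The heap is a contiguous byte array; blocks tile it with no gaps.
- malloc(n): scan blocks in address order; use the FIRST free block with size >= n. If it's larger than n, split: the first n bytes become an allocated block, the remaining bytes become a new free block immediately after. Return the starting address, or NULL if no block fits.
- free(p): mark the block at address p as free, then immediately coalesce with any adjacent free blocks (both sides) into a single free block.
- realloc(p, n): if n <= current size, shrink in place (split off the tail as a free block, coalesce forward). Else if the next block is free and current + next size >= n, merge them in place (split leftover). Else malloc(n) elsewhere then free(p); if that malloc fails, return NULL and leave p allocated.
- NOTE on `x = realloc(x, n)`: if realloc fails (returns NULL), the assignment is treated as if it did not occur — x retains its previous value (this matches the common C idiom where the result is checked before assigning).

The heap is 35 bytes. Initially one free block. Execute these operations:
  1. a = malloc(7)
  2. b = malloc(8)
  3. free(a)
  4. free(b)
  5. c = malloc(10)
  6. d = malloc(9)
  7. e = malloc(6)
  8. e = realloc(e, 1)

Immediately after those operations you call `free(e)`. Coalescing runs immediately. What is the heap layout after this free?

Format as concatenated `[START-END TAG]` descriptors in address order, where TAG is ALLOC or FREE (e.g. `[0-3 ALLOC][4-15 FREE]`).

Op 1: a = malloc(7) -> a = 0; heap: [0-6 ALLOC][7-34 FREE]
Op 2: b = malloc(8) -> b = 7; heap: [0-6 ALLOC][7-14 ALLOC][15-34 FREE]
Op 3: free(a) -> (freed a); heap: [0-6 FREE][7-14 ALLOC][15-34 FREE]
Op 4: free(b) -> (freed b); heap: [0-34 FREE]
Op 5: c = malloc(10) -> c = 0; heap: [0-9 ALLOC][10-34 FREE]
Op 6: d = malloc(9) -> d = 10; heap: [0-9 ALLOC][10-18 ALLOC][19-34 FREE]
Op 7: e = malloc(6) -> e = 19; heap: [0-9 ALLOC][10-18 ALLOC][19-24 ALLOC][25-34 FREE]
Op 8: e = realloc(e, 1) -> e = 19; heap: [0-9 ALLOC][10-18 ALLOC][19-19 ALLOC][20-34 FREE]
free(e): e = 19 -> block [19-19 ALLOC]; mark free, coalesce with adjacent free neighbors -> [0-9 ALLOC][10-18 ALLOC][19-34 FREE]

Answer: [0-9 ALLOC][10-18 ALLOC][19-34 FREE]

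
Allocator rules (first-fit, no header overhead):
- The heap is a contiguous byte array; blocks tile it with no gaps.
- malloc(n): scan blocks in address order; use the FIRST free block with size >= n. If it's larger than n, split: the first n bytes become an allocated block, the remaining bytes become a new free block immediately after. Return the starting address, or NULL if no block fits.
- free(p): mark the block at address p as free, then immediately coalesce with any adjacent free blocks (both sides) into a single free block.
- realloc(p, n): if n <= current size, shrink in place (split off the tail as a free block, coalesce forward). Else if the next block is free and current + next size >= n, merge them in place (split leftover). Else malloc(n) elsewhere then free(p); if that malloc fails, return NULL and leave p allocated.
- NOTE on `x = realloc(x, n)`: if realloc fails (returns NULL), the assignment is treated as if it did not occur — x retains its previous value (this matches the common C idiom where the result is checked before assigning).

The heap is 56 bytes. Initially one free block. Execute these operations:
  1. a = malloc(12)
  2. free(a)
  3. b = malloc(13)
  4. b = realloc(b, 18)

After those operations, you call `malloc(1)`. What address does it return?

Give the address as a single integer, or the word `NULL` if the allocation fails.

Op 1: a = malloc(12) -> a = 0; heap: [0-11 ALLOC][12-55 FREE]
Op 2: free(a) -> (freed a); heap: [0-55 FREE]
Op 3: b = malloc(13) -> b = 0; heap: [0-12 ALLOC][13-55 FREE]
Op 4: b = realloc(b, 18) -> b = 0; heap: [0-17 ALLOC][18-55 FREE]
malloc(1): first-fit scan over [0-17 ALLOC][18-55 FREE] -> 18

Answer: 18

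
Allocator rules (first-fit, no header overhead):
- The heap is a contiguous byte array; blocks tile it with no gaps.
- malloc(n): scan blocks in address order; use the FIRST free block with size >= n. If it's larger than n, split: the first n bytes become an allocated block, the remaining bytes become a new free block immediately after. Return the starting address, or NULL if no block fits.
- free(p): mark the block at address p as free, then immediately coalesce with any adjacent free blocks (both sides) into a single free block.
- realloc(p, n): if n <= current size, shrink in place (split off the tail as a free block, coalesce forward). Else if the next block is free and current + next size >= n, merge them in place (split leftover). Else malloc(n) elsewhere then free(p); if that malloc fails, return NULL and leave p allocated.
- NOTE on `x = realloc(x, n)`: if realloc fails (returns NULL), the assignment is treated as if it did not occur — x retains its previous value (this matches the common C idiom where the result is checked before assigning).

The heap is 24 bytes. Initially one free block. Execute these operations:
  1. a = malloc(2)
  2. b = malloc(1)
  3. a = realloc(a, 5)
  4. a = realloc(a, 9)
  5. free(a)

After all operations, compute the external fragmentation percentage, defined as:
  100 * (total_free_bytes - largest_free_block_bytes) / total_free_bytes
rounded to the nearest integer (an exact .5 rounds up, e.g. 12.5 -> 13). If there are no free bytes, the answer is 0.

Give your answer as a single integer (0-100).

Op 1: a = malloc(2) -> a = 0; heap: [0-1 ALLOC][2-23 FREE]
Op 2: b = malloc(1) -> b = 2; heap: [0-1 ALLOC][2-2 ALLOC][3-23 FREE]
Op 3: a = realloc(a, 5) -> a = 3; heap: [0-1 FREE][2-2 ALLOC][3-7 ALLOC][8-23 FREE]
Op 4: a = realloc(a, 9) -> a = 3; heap: [0-1 FREE][2-2 ALLOC][3-11 ALLOC][12-23 FREE]
Op 5: free(a) -> (freed a); heap: [0-1 FREE][2-2 ALLOC][3-23 FREE]
Free blocks: [2 21] total_free=23 largest=21 -> 100*(23-21)/23 = 200/23 ≈ 8.696 -> rounds to 9

Answer: 9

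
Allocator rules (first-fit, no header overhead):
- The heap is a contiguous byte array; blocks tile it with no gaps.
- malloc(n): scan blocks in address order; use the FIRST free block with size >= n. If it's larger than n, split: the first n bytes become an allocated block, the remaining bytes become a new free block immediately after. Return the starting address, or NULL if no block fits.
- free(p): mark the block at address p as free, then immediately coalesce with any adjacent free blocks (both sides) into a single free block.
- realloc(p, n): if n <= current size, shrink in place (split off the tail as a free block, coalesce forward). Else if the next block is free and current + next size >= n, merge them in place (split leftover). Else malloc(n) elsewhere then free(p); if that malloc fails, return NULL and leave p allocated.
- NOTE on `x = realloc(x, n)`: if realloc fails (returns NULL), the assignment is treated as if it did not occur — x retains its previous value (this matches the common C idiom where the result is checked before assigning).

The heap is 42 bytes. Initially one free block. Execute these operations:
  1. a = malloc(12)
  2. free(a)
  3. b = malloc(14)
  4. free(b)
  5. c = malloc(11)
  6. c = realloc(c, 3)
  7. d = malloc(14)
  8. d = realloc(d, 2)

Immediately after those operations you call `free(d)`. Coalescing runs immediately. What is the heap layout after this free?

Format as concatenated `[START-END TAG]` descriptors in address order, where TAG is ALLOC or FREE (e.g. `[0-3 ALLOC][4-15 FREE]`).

Op 1: a = malloc(12) -> a = 0; heap: [0-11 ALLOC][12-41 FREE]
Op 2: free(a) -> (freed a); heap: [0-41 FREE]
Op 3: b = malloc(14) -> b = 0; heap: [0-13 ALLOC][14-41 FREE]
Op 4: free(b) -> (freed b); heap: [0-41 FREE]
Op 5: c = malloc(11) -> c = 0; heap: [0-10 ALLOC][11-41 FREE]
Op 6: c = realloc(c, 3) -> c = 0; heap: [0-2 ALLOC][3-41 FREE]
Op 7: d = malloc(14) -> d = 3; heap: [0-2 ALLOC][3-16 ALLOC][17-41 FREE]
Op 8: d = realloc(d, 2) -> d = 3; heap: [0-2 ALLOC][3-4 ALLOC][5-41 FREE]
free(d): d = 3 -> block [3-4 ALLOC]; mark free, coalesce with adjacent free neighbors -> [0-2 ALLOC][3-41 FREE]

Answer: [0-2 ALLOC][3-41 FREE]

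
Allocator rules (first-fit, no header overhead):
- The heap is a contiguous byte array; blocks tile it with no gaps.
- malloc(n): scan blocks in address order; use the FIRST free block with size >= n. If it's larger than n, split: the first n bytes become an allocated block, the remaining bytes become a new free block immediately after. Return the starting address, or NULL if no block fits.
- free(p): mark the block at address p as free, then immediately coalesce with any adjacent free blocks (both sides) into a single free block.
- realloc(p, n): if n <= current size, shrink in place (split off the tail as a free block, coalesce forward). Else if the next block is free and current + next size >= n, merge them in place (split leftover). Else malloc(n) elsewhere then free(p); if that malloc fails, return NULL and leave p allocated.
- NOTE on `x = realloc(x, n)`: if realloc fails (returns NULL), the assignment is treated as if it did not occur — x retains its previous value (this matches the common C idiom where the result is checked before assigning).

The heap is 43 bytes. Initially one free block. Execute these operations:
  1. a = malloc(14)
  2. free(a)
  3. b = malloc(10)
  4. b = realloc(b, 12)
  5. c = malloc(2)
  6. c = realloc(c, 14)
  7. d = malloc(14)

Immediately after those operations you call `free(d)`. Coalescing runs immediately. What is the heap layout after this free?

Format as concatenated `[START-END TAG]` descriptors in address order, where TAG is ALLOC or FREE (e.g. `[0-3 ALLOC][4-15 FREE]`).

Answer: [0-11 ALLOC][12-25 ALLOC][26-42 FREE]

Derivation:
Op 1: a = malloc(14) -> a = 0; heap: [0-13 ALLOC][14-42 FREE]
Op 2: free(a) -> (freed a); heap: [0-42 FREE]
Op 3: b = malloc(10) -> b = 0; heap: [0-9 ALLOC][10-42 FREE]
Op 4: b = realloc(b, 12) -> b = 0; heap: [0-11 ALLOC][12-42 FREE]
Op 5: c = malloc(2) -> c = 12; heap: [0-11 ALLOC][12-13 ALLOC][14-42 FREE]
Op 6: c = realloc(c, 14) -> c = 12; heap: [0-11 ALLOC][12-25 ALLOC][26-42 FREE]
Op 7: d = malloc(14) -> d = 26; heap: [0-11 ALLOC][12-25 ALLOC][26-39 ALLOC][40-42 FREE]
free(d): d = 26 -> block [26-39 ALLOC]; mark free, coalesce with adjacent free neighbors -> [0-11 ALLOC][12-25 ALLOC][26-42 FREE]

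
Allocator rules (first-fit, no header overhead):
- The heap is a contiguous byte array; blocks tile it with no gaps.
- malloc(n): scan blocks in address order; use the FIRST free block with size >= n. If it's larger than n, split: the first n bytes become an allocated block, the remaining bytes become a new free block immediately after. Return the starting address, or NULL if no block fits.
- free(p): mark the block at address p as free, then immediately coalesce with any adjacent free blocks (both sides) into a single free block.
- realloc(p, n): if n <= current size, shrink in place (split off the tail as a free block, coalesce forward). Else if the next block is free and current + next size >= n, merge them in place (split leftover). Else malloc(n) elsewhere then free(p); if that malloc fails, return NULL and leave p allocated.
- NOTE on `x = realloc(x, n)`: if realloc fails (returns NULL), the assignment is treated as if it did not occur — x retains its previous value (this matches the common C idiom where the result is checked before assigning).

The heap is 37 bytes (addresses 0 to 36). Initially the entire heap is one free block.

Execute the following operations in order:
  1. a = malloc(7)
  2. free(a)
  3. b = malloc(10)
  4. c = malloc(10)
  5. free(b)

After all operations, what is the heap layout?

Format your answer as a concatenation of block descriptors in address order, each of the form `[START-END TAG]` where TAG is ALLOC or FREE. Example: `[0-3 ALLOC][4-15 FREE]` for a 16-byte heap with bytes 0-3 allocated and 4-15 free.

Op 1: a = malloc(7) -> a = 0; heap: [0-6 ALLOC][7-36 FREE]
Op 2: free(a) -> (freed a); heap: [0-36 FREE]
Op 3: b = malloc(10) -> b = 0; heap: [0-9 ALLOC][10-36 FREE]
Op 4: c = malloc(10) -> c = 10; heap: [0-9 ALLOC][10-19 ALLOC][20-36 FREE]
Op 5: free(b) -> (freed b); heap: [0-9 FREE][10-19 ALLOC][20-36 FREE]

Answer: [0-9 FREE][10-19 ALLOC][20-36 FREE]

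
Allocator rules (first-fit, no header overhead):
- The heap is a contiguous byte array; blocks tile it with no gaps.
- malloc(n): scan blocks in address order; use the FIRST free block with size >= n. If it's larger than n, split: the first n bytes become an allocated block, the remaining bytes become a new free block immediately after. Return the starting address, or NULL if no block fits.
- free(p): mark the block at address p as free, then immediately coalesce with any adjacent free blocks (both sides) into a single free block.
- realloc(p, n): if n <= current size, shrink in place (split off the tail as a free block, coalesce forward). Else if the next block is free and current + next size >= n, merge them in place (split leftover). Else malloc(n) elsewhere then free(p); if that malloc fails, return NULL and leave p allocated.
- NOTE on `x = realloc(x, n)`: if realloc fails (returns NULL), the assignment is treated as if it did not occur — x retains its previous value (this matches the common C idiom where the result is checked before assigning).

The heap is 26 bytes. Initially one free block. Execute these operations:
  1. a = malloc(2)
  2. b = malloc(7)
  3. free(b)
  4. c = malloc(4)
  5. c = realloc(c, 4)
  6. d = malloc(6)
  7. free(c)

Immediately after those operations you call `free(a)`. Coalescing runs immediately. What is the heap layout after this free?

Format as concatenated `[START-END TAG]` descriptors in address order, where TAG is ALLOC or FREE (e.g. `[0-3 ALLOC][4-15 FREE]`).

Answer: [0-5 FREE][6-11 ALLOC][12-25 FREE]

Derivation:
Op 1: a = malloc(2) -> a = 0; heap: [0-1 ALLOC][2-25 FREE]
Op 2: b = malloc(7) -> b = 2; heap: [0-1 ALLOC][2-8 ALLOC][9-25 FREE]
Op 3: free(b) -> (freed b); heap: [0-1 ALLOC][2-25 FREE]
Op 4: c = malloc(4) -> c = 2; heap: [0-1 ALLOC][2-5 ALLOC][6-25 FREE]
Op 5: c = realloc(c, 4) -> c = 2; heap: [0-1 ALLOC][2-5 ALLOC][6-25 FREE]
Op 6: d = malloc(6) -> d = 6; heap: [0-1 ALLOC][2-5 ALLOC][6-11 ALLOC][12-25 FREE]
Op 7: free(c) -> (freed c); heap: [0-1 ALLOC][2-5 FREE][6-11 ALLOC][12-25 FREE]
free(a): a = 0 -> block [0-1 ALLOC]; mark free, coalesce with adjacent free neighbors -> [0-5 FREE][6-11 ALLOC][12-25 FREE]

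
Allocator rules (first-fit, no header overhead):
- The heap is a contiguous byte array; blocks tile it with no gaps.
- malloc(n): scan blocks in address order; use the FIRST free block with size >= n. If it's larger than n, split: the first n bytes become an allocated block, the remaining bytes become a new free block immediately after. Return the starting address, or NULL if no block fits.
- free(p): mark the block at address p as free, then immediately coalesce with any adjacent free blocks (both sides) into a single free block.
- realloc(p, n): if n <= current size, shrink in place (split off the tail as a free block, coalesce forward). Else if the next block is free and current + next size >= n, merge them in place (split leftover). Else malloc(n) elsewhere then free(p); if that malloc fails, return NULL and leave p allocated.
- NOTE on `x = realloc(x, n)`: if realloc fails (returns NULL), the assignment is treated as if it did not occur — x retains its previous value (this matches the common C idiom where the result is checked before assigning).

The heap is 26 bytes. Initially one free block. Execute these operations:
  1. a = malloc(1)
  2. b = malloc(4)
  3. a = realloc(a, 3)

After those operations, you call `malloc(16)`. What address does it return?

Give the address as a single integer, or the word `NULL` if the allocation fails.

Answer: 8

Derivation:
Op 1: a = malloc(1) -> a = 0; heap: [0-0 ALLOC][1-25 FREE]
Op 2: b = malloc(4) -> b = 1; heap: [0-0 ALLOC][1-4 ALLOC][5-25 FREE]
Op 3: a = realloc(a, 3) -> a = 5; heap: [0-0 FREE][1-4 ALLOC][5-7 ALLOC][8-25 FREE]
malloc(16): first-fit scan over [0-0 FREE][1-4 ALLOC][5-7 ALLOC][8-25 FREE] -> 8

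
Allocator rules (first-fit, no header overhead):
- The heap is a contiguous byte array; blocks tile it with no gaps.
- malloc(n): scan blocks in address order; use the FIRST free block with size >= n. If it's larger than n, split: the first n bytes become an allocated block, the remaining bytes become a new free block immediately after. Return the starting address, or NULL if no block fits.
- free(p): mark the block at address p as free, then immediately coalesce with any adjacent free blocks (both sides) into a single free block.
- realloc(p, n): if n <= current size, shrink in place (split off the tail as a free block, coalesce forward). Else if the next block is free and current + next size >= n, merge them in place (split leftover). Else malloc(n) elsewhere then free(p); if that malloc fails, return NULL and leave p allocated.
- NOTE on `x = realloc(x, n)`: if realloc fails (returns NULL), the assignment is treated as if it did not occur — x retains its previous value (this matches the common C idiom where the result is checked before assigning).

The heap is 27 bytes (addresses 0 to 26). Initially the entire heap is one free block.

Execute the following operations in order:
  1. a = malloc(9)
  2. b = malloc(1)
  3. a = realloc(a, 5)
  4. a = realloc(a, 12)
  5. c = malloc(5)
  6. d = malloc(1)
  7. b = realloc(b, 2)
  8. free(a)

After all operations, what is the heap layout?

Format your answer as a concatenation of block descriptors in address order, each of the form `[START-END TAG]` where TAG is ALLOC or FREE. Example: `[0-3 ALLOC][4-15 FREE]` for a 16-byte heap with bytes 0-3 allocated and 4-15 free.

Answer: [0-4 ALLOC][5-5 ALLOC][6-7 ALLOC][8-26 FREE]

Derivation:
Op 1: a = malloc(9) -> a = 0; heap: [0-8 ALLOC][9-26 FREE]
Op 2: b = malloc(1) -> b = 9; heap: [0-8 ALLOC][9-9 ALLOC][10-26 FREE]
Op 3: a = realloc(a, 5) -> a = 0; heap: [0-4 ALLOC][5-8 FREE][9-9 ALLOC][10-26 FREE]
Op 4: a = realloc(a, 12) -> a = 10; heap: [0-8 FREE][9-9 ALLOC][10-21 ALLOC][22-26 FREE]
Op 5: c = malloc(5) -> c = 0; heap: [0-4 ALLOC][5-8 FREE][9-9 ALLOC][10-21 ALLOC][22-26 FREE]
Op 6: d = malloc(1) -> d = 5; heap: [0-4 ALLOC][5-5 ALLOC][6-8 FREE][9-9 ALLOC][10-21 ALLOC][22-26 FREE]
Op 7: b = realloc(b, 2) -> b = 6; heap: [0-4 ALLOC][5-5 ALLOC][6-7 ALLOC][8-9 FREE][10-21 ALLOC][22-26 FREE]
Op 8: free(a) -> (freed a); heap: [0-4 ALLOC][5-5 ALLOC][6-7 ALLOC][8-26 FREE]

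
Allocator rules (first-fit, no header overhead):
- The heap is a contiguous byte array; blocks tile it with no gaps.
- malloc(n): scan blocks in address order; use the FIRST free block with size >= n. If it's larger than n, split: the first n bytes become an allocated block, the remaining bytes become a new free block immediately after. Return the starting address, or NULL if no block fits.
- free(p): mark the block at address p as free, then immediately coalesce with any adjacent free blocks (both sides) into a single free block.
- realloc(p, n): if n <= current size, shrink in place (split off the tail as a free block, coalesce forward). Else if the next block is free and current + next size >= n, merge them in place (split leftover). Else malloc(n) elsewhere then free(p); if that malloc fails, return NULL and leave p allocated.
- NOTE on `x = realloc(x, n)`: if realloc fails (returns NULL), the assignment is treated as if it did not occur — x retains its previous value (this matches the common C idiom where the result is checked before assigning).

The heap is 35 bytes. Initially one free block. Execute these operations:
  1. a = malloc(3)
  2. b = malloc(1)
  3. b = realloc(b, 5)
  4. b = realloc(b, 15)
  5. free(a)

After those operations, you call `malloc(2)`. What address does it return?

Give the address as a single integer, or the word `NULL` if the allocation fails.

Answer: 0

Derivation:
Op 1: a = malloc(3) -> a = 0; heap: [0-2 ALLOC][3-34 FREE]
Op 2: b = malloc(1) -> b = 3; heap: [0-2 ALLOC][3-3 ALLOC][4-34 FREE]
Op 3: b = realloc(b, 5) -> b = 3; heap: [0-2 ALLOC][3-7 ALLOC][8-34 FREE]
Op 4: b = realloc(b, 15) -> b = 3; heap: [0-2 ALLOC][3-17 ALLOC][18-34 FREE]
Op 5: free(a) -> (freed a); heap: [0-2 FREE][3-17 ALLOC][18-34 FREE]
malloc(2): first-fit scan over [0-2 FREE][3-17 ALLOC][18-34 FREE] -> 0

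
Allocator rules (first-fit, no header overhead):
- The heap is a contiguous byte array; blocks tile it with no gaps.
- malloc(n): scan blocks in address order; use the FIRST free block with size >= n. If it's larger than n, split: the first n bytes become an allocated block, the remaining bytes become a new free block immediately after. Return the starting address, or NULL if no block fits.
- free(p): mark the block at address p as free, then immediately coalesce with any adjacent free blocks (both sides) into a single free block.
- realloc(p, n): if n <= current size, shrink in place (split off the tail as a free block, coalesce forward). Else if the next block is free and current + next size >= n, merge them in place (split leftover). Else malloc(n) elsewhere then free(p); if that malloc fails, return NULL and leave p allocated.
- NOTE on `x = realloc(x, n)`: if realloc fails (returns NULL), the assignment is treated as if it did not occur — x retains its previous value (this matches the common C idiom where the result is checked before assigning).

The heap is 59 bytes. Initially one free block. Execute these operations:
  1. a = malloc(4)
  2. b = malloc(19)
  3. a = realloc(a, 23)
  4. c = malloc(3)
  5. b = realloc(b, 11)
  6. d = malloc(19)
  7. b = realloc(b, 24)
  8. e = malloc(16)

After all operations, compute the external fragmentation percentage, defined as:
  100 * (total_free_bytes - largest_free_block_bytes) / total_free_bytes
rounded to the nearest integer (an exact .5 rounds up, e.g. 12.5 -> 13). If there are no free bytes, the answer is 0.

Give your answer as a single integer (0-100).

Op 1: a = malloc(4) -> a = 0; heap: [0-3 ALLOC][4-58 FREE]
Op 2: b = malloc(19) -> b = 4; heap: [0-3 ALLOC][4-22 ALLOC][23-58 FREE]
Op 3: a = realloc(a, 23) -> a = 23; heap: [0-3 FREE][4-22 ALLOC][23-45 ALLOC][46-58 FREE]
Op 4: c = malloc(3) -> c = 0; heap: [0-2 ALLOC][3-3 FREE][4-22 ALLOC][23-45 ALLOC][46-58 FREE]
Op 5: b = realloc(b, 11) -> b = 4; heap: [0-2 ALLOC][3-3 FREE][4-14 ALLOC][15-22 FREE][23-45 ALLOC][46-58 FREE]
Op 6: d = malloc(19) -> d = NULL; heap: [0-2 ALLOC][3-3 FREE][4-14 ALLOC][15-22 FREE][23-45 ALLOC][46-58 FREE]
Op 7: b = realloc(b, 24) -> NULL (b unchanged); heap: [0-2 ALLOC][3-3 FREE][4-14 ALLOC][15-22 FREE][23-45 ALLOC][46-58 FREE]
Op 8: e = malloc(16) -> e = NULL; heap: [0-2 ALLOC][3-3 FREE][4-14 ALLOC][15-22 FREE][23-45 ALLOC][46-58 FREE]
Free blocks: [1 8 13] total_free=22 largest=13 -> 100*(22-13)/22 = 900/22 ≈ 40.909 -> rounds to 41

Answer: 41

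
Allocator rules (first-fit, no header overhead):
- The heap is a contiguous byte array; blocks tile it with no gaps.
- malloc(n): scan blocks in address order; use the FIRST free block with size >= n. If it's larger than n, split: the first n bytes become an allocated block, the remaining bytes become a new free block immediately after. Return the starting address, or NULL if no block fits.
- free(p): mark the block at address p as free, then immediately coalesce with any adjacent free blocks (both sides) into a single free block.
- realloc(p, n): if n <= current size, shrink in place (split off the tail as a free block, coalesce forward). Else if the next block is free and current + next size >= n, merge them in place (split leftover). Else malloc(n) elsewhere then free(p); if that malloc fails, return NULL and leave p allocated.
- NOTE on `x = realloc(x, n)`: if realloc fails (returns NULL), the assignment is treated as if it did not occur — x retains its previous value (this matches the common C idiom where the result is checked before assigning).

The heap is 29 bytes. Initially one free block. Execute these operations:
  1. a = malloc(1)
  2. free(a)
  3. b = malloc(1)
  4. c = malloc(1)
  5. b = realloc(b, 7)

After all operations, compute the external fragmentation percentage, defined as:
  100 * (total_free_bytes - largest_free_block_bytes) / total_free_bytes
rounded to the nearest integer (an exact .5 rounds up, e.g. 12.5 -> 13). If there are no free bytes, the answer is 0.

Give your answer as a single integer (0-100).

Op 1: a = malloc(1) -> a = 0; heap: [0-0 ALLOC][1-28 FREE]
Op 2: free(a) -> (freed a); heap: [0-28 FREE]
Op 3: b = malloc(1) -> b = 0; heap: [0-0 ALLOC][1-28 FREE]
Op 4: c = malloc(1) -> c = 1; heap: [0-0 ALLOC][1-1 ALLOC][2-28 FREE]
Op 5: b = realloc(b, 7) -> b = 2; heap: [0-0 FREE][1-1 ALLOC][2-8 ALLOC][9-28 FREE]
Free blocks: [1 20] total_free=21 largest=20 -> 100*(21-20)/21 = 100/21 ≈ 4.762 -> rounds to 5

Answer: 5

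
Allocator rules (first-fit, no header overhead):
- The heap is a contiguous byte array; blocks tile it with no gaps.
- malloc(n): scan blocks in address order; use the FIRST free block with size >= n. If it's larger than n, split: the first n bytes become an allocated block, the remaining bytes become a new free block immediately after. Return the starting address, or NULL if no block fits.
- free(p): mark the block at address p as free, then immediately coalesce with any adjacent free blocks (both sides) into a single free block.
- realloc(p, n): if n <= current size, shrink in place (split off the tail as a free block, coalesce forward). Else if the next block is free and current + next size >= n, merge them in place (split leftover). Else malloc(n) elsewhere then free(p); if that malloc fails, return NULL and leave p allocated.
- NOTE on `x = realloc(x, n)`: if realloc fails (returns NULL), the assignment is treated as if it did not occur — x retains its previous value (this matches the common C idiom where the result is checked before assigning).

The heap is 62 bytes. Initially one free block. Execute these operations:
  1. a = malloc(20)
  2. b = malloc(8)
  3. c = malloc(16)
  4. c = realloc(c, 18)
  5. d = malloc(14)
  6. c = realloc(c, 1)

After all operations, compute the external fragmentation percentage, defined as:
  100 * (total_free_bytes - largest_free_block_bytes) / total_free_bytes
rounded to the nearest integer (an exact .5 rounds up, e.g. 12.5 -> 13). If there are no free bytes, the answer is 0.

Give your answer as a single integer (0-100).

Op 1: a = malloc(20) -> a = 0; heap: [0-19 ALLOC][20-61 FREE]
Op 2: b = malloc(8) -> b = 20; heap: [0-19 ALLOC][20-27 ALLOC][28-61 FREE]
Op 3: c = malloc(16) -> c = 28; heap: [0-19 ALLOC][20-27 ALLOC][28-43 ALLOC][44-61 FREE]
Op 4: c = realloc(c, 18) -> c = 28; heap: [0-19 ALLOC][20-27 ALLOC][28-45 ALLOC][46-61 FREE]
Op 5: d = malloc(14) -> d = 46; heap: [0-19 ALLOC][20-27 ALLOC][28-45 ALLOC][46-59 ALLOC][60-61 FREE]
Op 6: c = realloc(c, 1) -> c = 28; heap: [0-19 ALLOC][20-27 ALLOC][28-28 ALLOC][29-45 FREE][46-59 ALLOC][60-61 FREE]
Free blocks: [17 2] total_free=19 largest=17 -> 100*(19-17)/19 = 200/19 ≈ 10.526 -> rounds to 11

Answer: 11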